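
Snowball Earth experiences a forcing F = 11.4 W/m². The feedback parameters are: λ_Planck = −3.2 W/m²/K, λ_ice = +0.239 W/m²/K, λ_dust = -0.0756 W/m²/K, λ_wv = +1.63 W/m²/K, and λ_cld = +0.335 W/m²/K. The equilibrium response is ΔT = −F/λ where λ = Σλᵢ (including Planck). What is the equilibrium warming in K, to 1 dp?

Net feedback parameter λ = (−3.2) + (+0.239) + (-0.0756) + (+1.63) + (+0.335) = -1.0716 W/m²/K.
ΔT = −F/λ = −11.4/(-1.0716) = 10.6 K.

10.6 K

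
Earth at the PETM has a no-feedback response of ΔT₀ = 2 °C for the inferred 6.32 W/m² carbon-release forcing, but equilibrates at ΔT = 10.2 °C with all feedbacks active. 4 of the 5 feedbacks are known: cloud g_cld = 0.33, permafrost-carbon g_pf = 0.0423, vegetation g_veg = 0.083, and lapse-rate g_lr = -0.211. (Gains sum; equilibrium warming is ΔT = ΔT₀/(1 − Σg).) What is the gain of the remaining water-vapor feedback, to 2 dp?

Amplification A = ΔT/ΔT₀ = 10.2/2 = 5.1.
Total gain g = 1 − 1/A = 1 − 1/5.1 = 0.8039.
Known gains sum to 0.33 + 0.0423 + 0.083 − 0.211 = 0.2443.
g_wv = 0.8039 − 0.2443 = 0.56.

0.56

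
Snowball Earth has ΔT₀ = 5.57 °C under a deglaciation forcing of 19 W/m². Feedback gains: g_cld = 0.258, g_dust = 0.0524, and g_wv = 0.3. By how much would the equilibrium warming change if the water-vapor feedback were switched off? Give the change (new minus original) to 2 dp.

-6.22 °C

Original: g = 0.6104, ΔT = 5.57/(1−0.6104) = 14.2967 °C.
Without water-vapor: g' = 0.3104, ΔT' = 5.57/(1−0.3104) = 8.0771 °C.
Change = 8.0771 − 14.2967 = -6.22 °C.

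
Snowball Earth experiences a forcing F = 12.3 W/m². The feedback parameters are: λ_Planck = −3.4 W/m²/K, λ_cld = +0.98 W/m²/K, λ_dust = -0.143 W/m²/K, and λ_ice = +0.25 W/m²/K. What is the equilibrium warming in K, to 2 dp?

Net feedback parameter λ = (−3.4) + (+0.98) + (-0.143) + (+0.25) = -2.313 W/m²/K.
ΔT = −F/λ = −12.3/(-2.313) = 5.32 K.

5.32 K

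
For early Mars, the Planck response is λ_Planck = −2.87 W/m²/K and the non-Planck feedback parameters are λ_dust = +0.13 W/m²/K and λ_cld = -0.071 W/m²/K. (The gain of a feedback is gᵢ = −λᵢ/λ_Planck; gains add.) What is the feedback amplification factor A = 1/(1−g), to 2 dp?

Convert to gains: g_dust = 0.13/2.87 = 0.0453; g_cld = -0.071/2.87 = -0.02474.
Total gain g = 0.02056.
A = 1/(1 − 0.02056) = 1.02.

1.02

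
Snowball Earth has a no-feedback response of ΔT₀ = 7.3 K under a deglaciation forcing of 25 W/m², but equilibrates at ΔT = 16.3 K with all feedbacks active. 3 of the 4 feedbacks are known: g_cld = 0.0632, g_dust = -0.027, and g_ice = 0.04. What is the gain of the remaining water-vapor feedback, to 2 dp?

Amplification A = ΔT/ΔT₀ = 16.3/7.3 = 2.233.
Total gain g = 1 − 1/A = 1 − 1/2.233 = 0.5522.
Known gains sum to 0.0632 − 0.027 + 0.04 = 0.0762.
g_wv = 0.5522 − 0.0762 = 0.48.

0.48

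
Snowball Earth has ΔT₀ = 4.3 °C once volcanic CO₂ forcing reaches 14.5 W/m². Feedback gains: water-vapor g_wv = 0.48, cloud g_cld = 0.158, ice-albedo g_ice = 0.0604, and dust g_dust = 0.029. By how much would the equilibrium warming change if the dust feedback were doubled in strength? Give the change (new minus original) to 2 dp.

1.88 °C

Original: g = 0.7274, ΔT = 4.3/(1−0.7274) = 15.7740 °C.
With doubled dust: g' = 0.7564, ΔT' = 4.3/(1−0.7564) = 17.6519 °C.
Change = 17.6519 − 15.7740 = 1.88 °C.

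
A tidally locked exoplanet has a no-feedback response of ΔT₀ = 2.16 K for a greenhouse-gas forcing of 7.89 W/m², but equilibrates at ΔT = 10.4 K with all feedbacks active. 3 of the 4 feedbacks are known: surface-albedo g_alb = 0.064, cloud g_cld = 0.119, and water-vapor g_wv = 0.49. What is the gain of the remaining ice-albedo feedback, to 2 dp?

0.12

Amplification A = ΔT/ΔT₀ = 10.4/2.16 = 4.815.
Total gain g = 1 − 1/A = 1 − 1/4.815 = 0.7923.
Known gains sum to 0.064 + 0.119 + 0.49 = 0.673.
g_ice = 0.7923 − 0.673 = 0.12.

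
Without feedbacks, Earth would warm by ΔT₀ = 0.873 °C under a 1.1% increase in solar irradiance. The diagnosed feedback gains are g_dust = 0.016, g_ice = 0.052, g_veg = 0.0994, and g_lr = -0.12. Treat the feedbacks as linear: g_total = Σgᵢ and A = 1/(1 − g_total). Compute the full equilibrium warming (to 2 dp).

0.92 °C

Total gain g = 0.016 + 0.052 + 0.0994 − 0.12 = 0.0474.
Amplification A = 1/(1 − 0.0474) = 1.05.
ΔT = 0.873 × 1.05 = 0.92 °C.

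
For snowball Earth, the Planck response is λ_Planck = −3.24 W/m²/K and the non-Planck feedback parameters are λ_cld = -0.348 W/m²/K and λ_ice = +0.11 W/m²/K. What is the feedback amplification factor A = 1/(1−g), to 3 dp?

0.932

Convert to gains: g_cld = -0.348/3.24 = -0.1074; g_ice = 0.11/3.24 = 0.03395.
Total gain g = -0.07345.
A = 1/(1 + 0.07345) = 0.932.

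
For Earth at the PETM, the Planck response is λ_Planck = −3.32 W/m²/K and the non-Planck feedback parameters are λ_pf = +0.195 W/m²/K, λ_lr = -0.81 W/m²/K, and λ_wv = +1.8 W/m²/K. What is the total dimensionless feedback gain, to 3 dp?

Convert to gains: g_pf = 0.195/3.32 = 0.05873; g_lr = -0.81/3.32 = -0.244; g_wv = 1.8/3.32 = 0.5422.
Total gain g = 0.35693.

0.357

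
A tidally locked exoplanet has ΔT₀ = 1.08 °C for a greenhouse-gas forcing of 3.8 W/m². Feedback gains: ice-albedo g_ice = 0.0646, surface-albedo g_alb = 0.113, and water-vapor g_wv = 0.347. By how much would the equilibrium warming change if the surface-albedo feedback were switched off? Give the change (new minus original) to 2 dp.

-0.44 °C

Original: g = 0.5246, ΔT = 1.08/(1−0.5246) = 2.2718 °C.
Without surface-albedo: g' = 0.4116, ΔT' = 1.08/(1−0.4116) = 1.8355 °C.
Change = 1.8355 − 2.2718 = -0.44 °C.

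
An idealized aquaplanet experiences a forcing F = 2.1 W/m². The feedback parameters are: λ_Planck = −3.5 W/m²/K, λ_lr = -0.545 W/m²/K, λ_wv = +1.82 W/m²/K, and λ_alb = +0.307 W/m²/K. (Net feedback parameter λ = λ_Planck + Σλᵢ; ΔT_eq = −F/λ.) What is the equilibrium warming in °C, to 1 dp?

Net feedback parameter λ = (−3.5) + (-0.545) + (+1.82) + (+0.307) = -1.918 W/m²/K.
ΔT = −F/λ = −2.1/(-1.918) = 1.1 °C.

1.1 °C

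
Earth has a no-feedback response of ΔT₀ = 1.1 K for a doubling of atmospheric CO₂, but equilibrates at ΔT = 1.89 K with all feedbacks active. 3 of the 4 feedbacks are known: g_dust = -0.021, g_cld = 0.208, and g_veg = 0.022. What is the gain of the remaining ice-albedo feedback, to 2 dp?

Amplification A = ΔT/ΔT₀ = 1.89/1.1 = 1.718.
Total gain g = 1 − 1/A = 1 − 1/1.718 = 0.4179.
Known gains sum to -0.021 + 0.208 + 0.022 = 0.209.
g_ice = 0.4179 − 0.209 = 0.21.

0.21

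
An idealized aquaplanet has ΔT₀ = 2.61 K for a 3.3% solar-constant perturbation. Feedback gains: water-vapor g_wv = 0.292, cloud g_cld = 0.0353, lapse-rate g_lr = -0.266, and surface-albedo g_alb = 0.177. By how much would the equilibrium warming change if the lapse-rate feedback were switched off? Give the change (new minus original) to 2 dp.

Original: g = 0.2383, ΔT = 2.61/(1−0.2383) = 3.4265 K.
Without lapse-rate: g' = 0.5043, ΔT' = 2.61/(1−0.5043) = 5.2653 K.
Change = 5.2653 − 3.4265 = 1.84 K.

1.84 K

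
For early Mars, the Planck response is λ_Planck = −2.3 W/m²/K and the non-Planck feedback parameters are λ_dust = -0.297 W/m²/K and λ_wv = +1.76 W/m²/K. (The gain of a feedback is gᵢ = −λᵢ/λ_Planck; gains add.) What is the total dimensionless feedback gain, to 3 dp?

0.636

Convert to gains: g_dust = -0.297/2.3 = -0.1291; g_wv = 1.76/2.3 = 0.7652.
Total gain g = 0.6361.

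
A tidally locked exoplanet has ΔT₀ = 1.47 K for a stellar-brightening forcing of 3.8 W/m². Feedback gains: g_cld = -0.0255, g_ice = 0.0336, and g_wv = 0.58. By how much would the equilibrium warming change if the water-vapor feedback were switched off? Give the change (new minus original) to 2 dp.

Original: g = 0.5881, ΔT = 1.47/(1−0.5881) = 3.5688 K.
Without water-vapor: g' = 0.0081, ΔT' = 1.47/(1−0.0081) = 1.4820 K.
Change = 1.4820 − 3.5688 = -2.09 K.

-2.09 K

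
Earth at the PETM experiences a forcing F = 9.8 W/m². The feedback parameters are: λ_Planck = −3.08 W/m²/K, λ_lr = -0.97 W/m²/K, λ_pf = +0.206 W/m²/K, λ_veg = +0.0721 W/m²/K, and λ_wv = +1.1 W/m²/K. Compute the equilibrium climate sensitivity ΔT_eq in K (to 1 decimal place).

3.7 K

Net feedback parameter λ = (−3.08) + (-0.97) + (+0.206) + (+0.0721) + (+1.1) = -2.6719 W/m²/K.
ΔT = −F/λ = −9.8/(-2.6719) = 3.7 K.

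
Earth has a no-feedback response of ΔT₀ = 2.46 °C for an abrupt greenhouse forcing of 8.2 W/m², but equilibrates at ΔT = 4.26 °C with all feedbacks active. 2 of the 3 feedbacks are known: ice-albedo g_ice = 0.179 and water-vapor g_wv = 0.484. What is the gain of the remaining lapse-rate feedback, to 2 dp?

-0.24

Amplification A = ΔT/ΔT₀ = 4.26/2.46 = 1.732.
Total gain g = 1 − 1/A = 1 − 1/1.732 = 0.4226.
Known gains sum to 0.179 + 0.484 = 0.663.
g_lr = 0.4226 − 0.663 = -0.24.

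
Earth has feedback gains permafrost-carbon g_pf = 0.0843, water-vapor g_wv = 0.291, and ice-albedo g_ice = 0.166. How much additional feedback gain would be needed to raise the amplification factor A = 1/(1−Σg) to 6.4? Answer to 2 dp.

Current total gain = 0.5413.
Target gain for A = 6.4: g* = 1 − 1/6.4 = 0.8438.
Additional gain needed = 0.8438 − 0.5413 = 0.30.

0.30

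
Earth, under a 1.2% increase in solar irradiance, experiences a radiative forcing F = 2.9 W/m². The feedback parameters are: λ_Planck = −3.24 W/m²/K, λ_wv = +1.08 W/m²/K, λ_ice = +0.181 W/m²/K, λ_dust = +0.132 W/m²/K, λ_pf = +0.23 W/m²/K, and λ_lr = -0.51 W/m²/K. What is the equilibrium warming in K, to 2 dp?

1.36 K

Net feedback parameter λ = (−3.24) + (+1.08) + (+0.181) + (+0.132) + (+0.23) + (-0.51) = -2.127 W/m²/K.
ΔT = −F/λ = −2.9/(-2.127) = 1.36 K.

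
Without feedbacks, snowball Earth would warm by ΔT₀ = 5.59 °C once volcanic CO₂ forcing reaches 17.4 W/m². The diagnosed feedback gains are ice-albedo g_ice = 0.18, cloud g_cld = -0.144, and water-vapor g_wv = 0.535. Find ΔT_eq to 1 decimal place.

13.0 °C

Total gain g = 0.18 − 0.144 + 0.535 = 0.571.
Amplification A = 1/(1 − 0.571) = 2.331.
ΔT = 5.59 × 2.331 = 13.0 °C.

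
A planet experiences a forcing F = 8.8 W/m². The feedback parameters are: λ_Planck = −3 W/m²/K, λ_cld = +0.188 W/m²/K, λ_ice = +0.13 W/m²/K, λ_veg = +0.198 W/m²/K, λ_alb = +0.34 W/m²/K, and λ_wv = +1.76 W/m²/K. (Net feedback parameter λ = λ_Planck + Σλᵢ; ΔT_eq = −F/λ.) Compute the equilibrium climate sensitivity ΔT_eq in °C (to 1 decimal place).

22.9 °C

Net feedback parameter λ = (−3) + (+0.188) + (+0.13) + (+0.198) + (+0.34) + (+1.76) = -0.384 W/m²/K.
ΔT = −F/λ = −8.8/(-0.384) = 22.9 °C.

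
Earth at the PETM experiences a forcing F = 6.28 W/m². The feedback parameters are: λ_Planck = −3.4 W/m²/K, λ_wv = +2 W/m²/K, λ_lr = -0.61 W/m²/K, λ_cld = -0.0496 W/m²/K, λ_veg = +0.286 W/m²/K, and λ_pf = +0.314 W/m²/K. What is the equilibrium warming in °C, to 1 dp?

Net feedback parameter λ = (−3.4) + (+2) + (-0.61) + (-0.0496) + (+0.286) + (+0.314) = -1.4596 W/m²/K.
ΔT = −F/λ = −6.28/(-1.4596) = 4.3 °C.

4.3 °C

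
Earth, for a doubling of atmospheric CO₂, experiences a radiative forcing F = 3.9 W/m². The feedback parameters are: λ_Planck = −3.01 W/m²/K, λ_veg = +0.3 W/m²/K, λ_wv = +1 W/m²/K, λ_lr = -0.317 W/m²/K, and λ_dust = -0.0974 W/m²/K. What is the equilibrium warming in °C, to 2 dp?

1.84 °C

Net feedback parameter λ = (−3.01) + (+0.3) + (+1) + (-0.317) + (-0.0974) = -2.1244 W/m²/K.
ΔT = −F/λ = −3.9/(-2.1244) = 1.84 °C.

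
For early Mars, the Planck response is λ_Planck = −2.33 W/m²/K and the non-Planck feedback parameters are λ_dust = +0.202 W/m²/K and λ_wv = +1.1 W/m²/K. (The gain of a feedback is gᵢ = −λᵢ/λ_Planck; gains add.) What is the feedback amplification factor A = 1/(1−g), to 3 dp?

Convert to gains: g_dust = 0.202/2.33 = 0.0867; g_wv = 1.1/2.33 = 0.4721.
Total gain g = 0.5588.
A = 1/(1 − 0.5588) = 2.267.

2.267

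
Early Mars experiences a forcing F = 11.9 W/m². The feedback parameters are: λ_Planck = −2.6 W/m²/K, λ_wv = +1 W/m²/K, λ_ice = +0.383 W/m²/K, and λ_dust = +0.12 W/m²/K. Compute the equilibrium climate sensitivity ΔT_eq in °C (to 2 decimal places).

Net feedback parameter λ = (−2.6) + (+1) + (+0.383) + (+0.12) = -1.097 W/m²/K.
ΔT = −F/λ = −11.9/(-1.097) = 10.85 °C.

10.85 °C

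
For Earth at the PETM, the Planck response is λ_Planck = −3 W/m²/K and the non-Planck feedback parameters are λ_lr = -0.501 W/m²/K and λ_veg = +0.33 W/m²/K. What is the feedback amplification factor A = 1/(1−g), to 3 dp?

Convert to gains: g_lr = -0.501/3 = -0.167; g_veg = 0.33/3 = 0.11.
Total gain g = -0.057.
A = 1/(1 + 0.057) = 0.946.

0.946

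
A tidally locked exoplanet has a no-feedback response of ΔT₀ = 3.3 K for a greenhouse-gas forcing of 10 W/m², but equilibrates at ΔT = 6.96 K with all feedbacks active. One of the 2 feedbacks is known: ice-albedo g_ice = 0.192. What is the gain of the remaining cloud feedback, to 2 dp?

0.33

Amplification A = ΔT/ΔT₀ = 6.96/3.3 = 2.109.
Total gain g = 1 − 1/A = 1 − 1/2.109 = 0.5258.
The known gain is 0.192.
g_cld = 0.5258 − 0.192 = 0.33.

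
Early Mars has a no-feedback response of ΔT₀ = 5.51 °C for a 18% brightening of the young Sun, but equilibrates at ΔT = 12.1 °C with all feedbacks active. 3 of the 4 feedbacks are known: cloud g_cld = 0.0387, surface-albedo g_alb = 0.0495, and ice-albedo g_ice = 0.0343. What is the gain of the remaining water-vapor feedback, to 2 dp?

0.42

Amplification A = ΔT/ΔT₀ = 12.1/5.51 = 2.196.
Total gain g = 1 − 1/A = 1 − 1/2.196 = 0.5446.
Known gains sum to 0.0387 + 0.0495 + 0.0343 = 0.1225.
g_wv = 0.5446 − 0.1225 = 0.42.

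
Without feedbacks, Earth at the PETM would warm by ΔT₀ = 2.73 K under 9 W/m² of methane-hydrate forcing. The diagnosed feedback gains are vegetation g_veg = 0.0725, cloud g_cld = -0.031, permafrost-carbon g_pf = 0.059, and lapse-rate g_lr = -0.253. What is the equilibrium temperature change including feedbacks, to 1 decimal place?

2.4 K

Total gain g = 0.0725 − 0.031 + 0.059 − 0.253 = -0.1525.
Amplification A = 1/(1 + 0.1525) = 0.8677.
ΔT = 2.73 × 0.8677 = 2.4 K.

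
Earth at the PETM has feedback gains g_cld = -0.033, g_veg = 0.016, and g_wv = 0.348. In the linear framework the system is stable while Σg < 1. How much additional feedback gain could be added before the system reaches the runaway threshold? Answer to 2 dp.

Current total gain = -0.033 + 0.016 + 0.348 = 0.331.
Margin to runaway = 1 − 0.331 = 0.67.

0.67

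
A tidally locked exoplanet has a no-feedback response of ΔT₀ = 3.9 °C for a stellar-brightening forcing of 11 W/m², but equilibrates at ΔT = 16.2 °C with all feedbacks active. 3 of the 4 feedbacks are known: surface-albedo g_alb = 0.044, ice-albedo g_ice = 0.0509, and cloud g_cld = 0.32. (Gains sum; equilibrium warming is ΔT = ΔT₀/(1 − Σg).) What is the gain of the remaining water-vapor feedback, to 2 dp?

0.34

Amplification A = ΔT/ΔT₀ = 16.2/3.9 = 4.154.
Total gain g = 1 − 1/A = 1 − 1/4.154 = 0.7593.
Known gains sum to 0.044 + 0.0509 + 0.32 = 0.4149.
g_wv = 0.7593 − 0.4149 = 0.34.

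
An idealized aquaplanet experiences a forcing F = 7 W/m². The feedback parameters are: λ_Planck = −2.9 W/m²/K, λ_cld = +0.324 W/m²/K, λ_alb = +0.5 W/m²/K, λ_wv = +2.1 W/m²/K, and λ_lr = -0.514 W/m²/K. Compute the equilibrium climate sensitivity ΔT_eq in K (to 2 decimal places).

Net feedback parameter λ = (−2.9) + (+0.324) + (+0.5) + (+2.1) + (-0.514) = -0.49 W/m²/K.
ΔT = −F/λ = −7/(-0.49) = 14.29 K.

14.29 K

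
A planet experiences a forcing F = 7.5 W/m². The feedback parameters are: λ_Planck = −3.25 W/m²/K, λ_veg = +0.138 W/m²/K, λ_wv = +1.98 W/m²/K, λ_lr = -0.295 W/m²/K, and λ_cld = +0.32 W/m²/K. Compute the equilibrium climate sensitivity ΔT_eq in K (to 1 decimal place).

6.8 K

Net feedback parameter λ = (−3.25) + (+0.138) + (+1.98) + (-0.295) + (+0.32) = -1.107 W/m²/K.
ΔT = −F/λ = −7.5/(-1.107) = 6.8 K.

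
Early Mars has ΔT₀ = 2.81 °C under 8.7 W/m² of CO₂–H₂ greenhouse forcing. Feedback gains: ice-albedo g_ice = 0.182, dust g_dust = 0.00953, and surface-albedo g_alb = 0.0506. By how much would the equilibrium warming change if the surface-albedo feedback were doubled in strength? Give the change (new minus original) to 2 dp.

Original: g = 0.24213, ΔT = 2.81/(1−0.24213) = 3.7078 °C.
With doubled surface-albedo: g' = 0.29273, ΔT' = 2.81/(1−0.29273) = 3.9730 °C.
Change = 3.9730 − 3.7078 = 0.27 °C.

0.27 °C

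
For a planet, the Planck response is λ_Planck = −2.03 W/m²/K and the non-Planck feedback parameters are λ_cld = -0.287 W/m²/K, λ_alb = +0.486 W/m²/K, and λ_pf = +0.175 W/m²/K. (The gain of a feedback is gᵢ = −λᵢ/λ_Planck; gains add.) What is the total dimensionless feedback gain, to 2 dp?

Convert to gains: g_cld = -0.287/2.03 = -0.1414; g_alb = 0.486/2.03 = 0.2394; g_pf = 0.175/2.03 = 0.08621.
Total gain g = 0.18421.

0.18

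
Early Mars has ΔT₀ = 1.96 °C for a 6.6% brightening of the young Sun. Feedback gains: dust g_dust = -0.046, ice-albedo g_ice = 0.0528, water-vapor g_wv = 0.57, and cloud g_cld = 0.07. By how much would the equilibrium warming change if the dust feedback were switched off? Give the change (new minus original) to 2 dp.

Original: g = 0.6468, ΔT = 1.96/(1−0.6468) = 5.5493 °C.
Without dust: g' = 0.6928, ΔT' = 1.96/(1−0.6928) = 6.3802 °C.
Change = 6.3802 − 5.5493 = 0.83 °C.

0.83 °C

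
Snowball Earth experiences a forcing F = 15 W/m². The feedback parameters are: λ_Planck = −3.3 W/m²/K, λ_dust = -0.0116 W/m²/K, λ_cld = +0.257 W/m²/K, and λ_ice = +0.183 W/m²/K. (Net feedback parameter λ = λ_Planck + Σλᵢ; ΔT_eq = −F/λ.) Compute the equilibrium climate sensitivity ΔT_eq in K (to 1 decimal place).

5.2 K

Net feedback parameter λ = (−3.3) + (-0.0116) + (+0.257) + (+0.183) = -2.8716 W/m²/K.
ΔT = −F/λ = −15/(-2.8716) = 5.2 K.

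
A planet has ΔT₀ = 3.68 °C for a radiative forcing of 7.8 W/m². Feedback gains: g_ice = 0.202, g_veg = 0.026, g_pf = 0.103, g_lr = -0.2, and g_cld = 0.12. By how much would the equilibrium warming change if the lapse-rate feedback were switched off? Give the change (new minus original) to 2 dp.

Original: g = 0.251, ΔT = 3.68/(1−0.251) = 4.9132 °C.
Without lapse-rate: g' = 0.451, ΔT' = 3.68/(1−0.451) = 6.7031 °C.
Change = 6.7031 − 4.9132 = 1.79 °C.

1.79 °C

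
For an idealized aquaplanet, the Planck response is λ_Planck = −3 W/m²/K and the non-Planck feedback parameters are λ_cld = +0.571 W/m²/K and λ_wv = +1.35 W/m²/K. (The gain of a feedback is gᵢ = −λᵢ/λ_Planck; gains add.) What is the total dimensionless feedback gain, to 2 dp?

0.64

Convert to gains: g_cld = 0.571/3 = 0.1903; g_wv = 1.35/3 = 0.45.
Total gain g = 0.6403.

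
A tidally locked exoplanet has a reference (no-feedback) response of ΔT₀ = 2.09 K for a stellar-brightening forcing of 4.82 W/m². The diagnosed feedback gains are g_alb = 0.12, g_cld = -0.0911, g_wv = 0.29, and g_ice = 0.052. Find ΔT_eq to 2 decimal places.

Total gain g = 0.12 − 0.0911 + 0.29 + 0.052 = 0.3709.
Amplification A = 1/(1 − 0.3709) = 1.59.
ΔT = 2.09 × 1.59 = 3.32 K.

3.32 K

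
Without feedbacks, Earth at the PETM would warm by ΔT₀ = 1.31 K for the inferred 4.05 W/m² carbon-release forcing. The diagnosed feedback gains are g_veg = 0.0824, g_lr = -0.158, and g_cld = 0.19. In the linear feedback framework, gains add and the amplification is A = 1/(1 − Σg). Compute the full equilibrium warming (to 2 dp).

1.48 K

Total gain g = 0.0824 − 0.158 + 0.19 = 0.1144.
Amplification A = 1/(1 − 0.1144) = 1.129.
ΔT = 1.31 × 1.129 = 1.48 K.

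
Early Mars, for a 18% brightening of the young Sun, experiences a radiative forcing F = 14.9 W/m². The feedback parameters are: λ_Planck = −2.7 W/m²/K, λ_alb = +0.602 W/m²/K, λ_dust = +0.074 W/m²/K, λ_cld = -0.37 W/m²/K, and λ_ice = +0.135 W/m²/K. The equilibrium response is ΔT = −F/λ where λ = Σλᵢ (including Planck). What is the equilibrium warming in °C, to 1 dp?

6.6 °C

Net feedback parameter λ = (−2.7) + (+0.602) + (+0.074) + (-0.37) + (+0.135) = -2.259 W/m²/K.
ΔT = −F/λ = −14.9/(-2.259) = 6.6 °C.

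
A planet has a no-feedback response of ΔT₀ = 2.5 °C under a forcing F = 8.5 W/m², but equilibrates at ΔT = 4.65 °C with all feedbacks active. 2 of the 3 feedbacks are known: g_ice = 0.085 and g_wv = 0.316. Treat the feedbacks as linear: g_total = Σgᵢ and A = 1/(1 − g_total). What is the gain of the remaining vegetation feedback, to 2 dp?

Amplification A = ΔT/ΔT₀ = 4.65/2.5 = 1.86.
Total gain g = 1 − 1/A = 1 − 1/1.86 = 0.4624.
Known gains sum to 0.085 + 0.316 = 0.401.
g_veg = 0.4624 − 0.401 = 0.06.

0.06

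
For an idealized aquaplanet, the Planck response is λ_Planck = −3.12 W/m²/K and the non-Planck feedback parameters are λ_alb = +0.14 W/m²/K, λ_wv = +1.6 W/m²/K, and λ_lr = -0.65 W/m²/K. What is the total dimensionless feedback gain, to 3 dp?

Convert to gains: g_alb = 0.14/3.12 = 0.04487; g_wv = 1.6/3.12 = 0.5128; g_lr = -0.65/3.12 = -0.2083.
Total gain g = 0.34937.

0.349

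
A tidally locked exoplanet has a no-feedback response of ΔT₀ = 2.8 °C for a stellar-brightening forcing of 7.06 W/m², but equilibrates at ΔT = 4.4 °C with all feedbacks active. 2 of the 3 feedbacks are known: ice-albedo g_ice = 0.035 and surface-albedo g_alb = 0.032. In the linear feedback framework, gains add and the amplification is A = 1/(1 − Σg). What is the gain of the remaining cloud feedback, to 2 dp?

Amplification A = ΔT/ΔT₀ = 4.4/2.8 = 1.571.
Total gain g = 1 − 1/A = 1 − 1/1.571 = 0.3635.
Known gains sum to 0.035 + 0.032 = 0.067.
g_cld = 0.3635 − 0.067 = 0.30.

0.30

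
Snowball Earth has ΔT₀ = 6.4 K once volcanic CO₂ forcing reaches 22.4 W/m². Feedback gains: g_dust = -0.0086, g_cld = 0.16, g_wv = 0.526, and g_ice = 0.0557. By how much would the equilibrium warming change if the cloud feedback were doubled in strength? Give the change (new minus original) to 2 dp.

Original: g = 0.7331, ΔT = 6.4/(1−0.7331) = 23.9790 K.
With doubled cloud: g' = 0.8931, ΔT' = 6.4/(1−0.8931) = 59.8690 K.
Change = 59.8690 − 23.9790 = 35.89 K.

35.89 K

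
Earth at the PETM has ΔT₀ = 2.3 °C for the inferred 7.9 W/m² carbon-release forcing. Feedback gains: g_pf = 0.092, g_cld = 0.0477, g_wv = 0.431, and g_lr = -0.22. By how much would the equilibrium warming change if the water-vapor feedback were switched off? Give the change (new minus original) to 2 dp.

-1.41 °C

Original: g = 0.3507, ΔT = 2.3/(1−0.3507) = 3.5423 °C.
Without water-vapor: g' = -0.0803, ΔT' = 2.3/(1+0.0803) = 2.1290 °C.
Change = 2.1290 − 3.5423 = -1.41 °C.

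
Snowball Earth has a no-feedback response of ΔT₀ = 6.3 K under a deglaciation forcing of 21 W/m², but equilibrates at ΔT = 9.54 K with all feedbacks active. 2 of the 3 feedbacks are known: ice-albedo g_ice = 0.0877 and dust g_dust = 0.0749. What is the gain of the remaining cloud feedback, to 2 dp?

0.18

Amplification A = ΔT/ΔT₀ = 9.54/6.3 = 1.514.
Total gain g = 1 − 1/A = 1 − 1/1.514 = 0.3395.
Known gains sum to 0.0877 + 0.0749 = 0.1626.
g_cld = 0.3395 − 0.1626 = 0.18.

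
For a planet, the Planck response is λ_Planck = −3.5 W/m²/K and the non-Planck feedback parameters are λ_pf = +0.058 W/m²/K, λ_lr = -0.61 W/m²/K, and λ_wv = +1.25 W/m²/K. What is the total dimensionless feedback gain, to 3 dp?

0.199

Convert to gains: g_pf = 0.058/3.5 = 0.01657; g_lr = -0.61/3.5 = -0.1743; g_wv = 1.25/3.5 = 0.3571.
Total gain g = 0.19937.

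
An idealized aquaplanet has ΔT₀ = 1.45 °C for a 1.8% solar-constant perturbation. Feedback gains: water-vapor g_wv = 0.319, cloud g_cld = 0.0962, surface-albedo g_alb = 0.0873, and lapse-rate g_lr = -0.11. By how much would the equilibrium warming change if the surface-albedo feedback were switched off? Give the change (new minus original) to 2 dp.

-0.30 °C

Original: g = 0.3925, ΔT = 1.45/(1−0.3925) = 2.3868 °C.
Without surface-albedo: g' = 0.3052, ΔT' = 1.45/(1−0.3052) = 2.0869 °C.
Change = 2.0869 − 2.3868 = -0.30 °C.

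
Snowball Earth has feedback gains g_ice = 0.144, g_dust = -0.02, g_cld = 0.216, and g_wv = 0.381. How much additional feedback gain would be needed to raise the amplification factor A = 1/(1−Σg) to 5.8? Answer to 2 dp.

0.11

Current total gain = 0.721.
Target gain for A = 5.8: g* = 1 − 1/5.8 = 0.8276.
Additional gain needed = 0.8276 − 0.721 = 0.11.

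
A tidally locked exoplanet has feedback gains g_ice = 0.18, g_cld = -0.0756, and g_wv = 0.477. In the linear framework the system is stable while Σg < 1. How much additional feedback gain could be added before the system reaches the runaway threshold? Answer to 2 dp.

0.42

Current total gain = 0.18 − 0.0756 + 0.477 = 0.5814.
Margin to runaway = 1 − 0.5814 = 0.42.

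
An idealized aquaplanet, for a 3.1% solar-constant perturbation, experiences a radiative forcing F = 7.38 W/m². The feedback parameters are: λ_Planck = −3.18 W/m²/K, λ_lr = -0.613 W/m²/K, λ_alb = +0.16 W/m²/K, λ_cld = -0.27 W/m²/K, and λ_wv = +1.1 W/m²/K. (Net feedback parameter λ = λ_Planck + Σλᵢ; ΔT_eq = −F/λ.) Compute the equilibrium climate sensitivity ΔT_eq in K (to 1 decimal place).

Net feedback parameter λ = (−3.18) + (-0.613) + (+0.16) + (-0.27) + (+1.1) = -2.803 W/m²/K.
ΔT = −F/λ = −7.38/(-2.803) = 2.6 K.

2.6 K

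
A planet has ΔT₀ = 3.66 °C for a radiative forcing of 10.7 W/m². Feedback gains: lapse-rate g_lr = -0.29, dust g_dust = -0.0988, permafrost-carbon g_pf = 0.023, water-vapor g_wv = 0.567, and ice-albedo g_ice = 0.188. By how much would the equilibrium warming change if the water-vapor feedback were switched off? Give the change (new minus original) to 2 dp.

Original: g = 0.3892, ΔT = 3.66/(1−0.3892) = 5.9921 °C.
Without water-vapor: g' = -0.1778, ΔT' = 3.66/(1+0.1778) = 3.1075 °C.
Change = 3.1075 − 5.9921 = -2.88 °C.

-2.88 °C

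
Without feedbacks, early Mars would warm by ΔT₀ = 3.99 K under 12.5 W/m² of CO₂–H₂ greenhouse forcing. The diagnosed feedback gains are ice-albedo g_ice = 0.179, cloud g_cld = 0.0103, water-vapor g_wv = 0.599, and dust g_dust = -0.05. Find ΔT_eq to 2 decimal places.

15.25 K

Total gain g = 0.179 + 0.0103 + 0.599 − 0.05 = 0.7383.
Amplification A = 1/(1 − 0.7383) = 3.821.
ΔT = 3.99 × 3.821 = 15.25 K.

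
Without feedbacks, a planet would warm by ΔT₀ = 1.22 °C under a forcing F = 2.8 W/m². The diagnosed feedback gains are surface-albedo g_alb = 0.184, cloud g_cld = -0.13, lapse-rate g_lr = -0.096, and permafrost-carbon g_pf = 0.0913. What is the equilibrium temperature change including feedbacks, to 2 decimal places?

Total gain g = 0.184 − 0.13 − 0.096 + 0.0913 = 0.0493.
Amplification A = 1/(1 − 0.0493) = 1.052.
ΔT = 1.22 × 1.052 = 1.28 °C.

1.28 °C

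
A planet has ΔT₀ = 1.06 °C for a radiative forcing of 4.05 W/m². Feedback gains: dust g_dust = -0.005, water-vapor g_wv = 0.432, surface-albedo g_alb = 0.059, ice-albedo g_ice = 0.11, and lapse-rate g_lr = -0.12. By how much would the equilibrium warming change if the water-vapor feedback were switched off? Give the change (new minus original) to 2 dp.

Original: g = 0.476, ΔT = 1.06/(1−0.476) = 2.0229 °C.
Without water-vapor: g' = 0.044, ΔT' = 1.06/(1−0.044) = 1.1088 °C.
Change = 1.1088 − 2.0229 = -0.91 °C.

-0.91 °C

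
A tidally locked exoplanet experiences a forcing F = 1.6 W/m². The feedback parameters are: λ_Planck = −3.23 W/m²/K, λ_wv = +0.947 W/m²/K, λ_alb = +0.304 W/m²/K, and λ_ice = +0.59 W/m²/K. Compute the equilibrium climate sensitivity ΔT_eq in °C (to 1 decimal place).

1.2 °C

Net feedback parameter λ = (−3.23) + (+0.947) + (+0.304) + (+0.59) = -1.389 W/m²/K.
ΔT = −F/λ = −1.6/(-1.389) = 1.2 °C.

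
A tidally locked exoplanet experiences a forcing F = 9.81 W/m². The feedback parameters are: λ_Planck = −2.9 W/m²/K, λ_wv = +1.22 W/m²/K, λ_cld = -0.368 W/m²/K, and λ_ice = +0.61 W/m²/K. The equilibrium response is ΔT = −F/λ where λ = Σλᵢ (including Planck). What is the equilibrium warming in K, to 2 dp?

6.82 K

Net feedback parameter λ = (−2.9) + (+1.22) + (-0.368) + (+0.61) = -1.438 W/m²/K.
ΔT = −F/λ = −9.81/(-1.438) = 6.82 K.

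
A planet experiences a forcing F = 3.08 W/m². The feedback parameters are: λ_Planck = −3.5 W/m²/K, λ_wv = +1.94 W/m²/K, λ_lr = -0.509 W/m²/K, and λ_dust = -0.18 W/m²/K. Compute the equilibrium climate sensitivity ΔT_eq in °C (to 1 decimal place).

1.4 °C

Net feedback parameter λ = (−3.5) + (+1.94) + (-0.509) + (-0.18) = -2.249 W/m²/K.
ΔT = −F/λ = −3.08/(-2.249) = 1.4 °C.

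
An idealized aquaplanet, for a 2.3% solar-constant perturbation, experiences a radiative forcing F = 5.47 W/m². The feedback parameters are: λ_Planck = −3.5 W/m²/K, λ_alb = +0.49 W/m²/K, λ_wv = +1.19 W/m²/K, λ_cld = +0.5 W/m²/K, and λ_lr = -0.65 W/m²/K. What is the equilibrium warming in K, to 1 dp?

Net feedback parameter λ = (−3.5) + (+0.49) + (+1.19) + (+0.5) + (-0.65) = -1.97 W/m²/K.
ΔT = −F/λ = −5.47/(-1.97) = 2.8 K.

2.8 K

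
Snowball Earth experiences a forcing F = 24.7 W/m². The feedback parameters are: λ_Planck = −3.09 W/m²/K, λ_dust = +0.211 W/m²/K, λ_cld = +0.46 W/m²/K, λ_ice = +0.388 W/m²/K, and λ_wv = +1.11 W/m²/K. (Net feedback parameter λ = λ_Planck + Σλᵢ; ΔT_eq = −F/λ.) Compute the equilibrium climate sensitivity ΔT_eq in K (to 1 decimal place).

26.8 K

Net feedback parameter λ = (−3.09) + (+0.211) + (+0.46) + (+0.388) + (+1.11) = -0.921 W/m²/K.
ΔT = −F/λ = −24.7/(-0.921) = 26.8 K.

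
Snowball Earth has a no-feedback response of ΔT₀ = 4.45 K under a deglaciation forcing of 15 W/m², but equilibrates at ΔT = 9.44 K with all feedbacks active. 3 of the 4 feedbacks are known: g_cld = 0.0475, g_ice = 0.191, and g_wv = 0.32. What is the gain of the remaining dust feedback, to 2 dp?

-0.03

Amplification A = ΔT/ΔT₀ = 9.44/4.45 = 2.121.
Total gain g = 1 − 1/A = 1 − 1/2.121 = 0.5285.
Known gains sum to 0.0475 + 0.191 + 0.32 = 0.5585.
g_dust = 0.5285 − 0.5585 = -0.03.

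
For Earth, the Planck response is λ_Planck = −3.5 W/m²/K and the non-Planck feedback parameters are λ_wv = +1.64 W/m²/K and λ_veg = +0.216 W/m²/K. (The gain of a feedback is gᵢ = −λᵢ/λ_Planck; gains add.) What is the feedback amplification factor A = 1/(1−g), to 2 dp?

Convert to gains: g_wv = 1.64/3.5 = 0.4686; g_veg = 0.216/3.5 = 0.06171.
Total gain g = 0.53031.
A = 1/(1 − 0.53031) = 2.13.

2.13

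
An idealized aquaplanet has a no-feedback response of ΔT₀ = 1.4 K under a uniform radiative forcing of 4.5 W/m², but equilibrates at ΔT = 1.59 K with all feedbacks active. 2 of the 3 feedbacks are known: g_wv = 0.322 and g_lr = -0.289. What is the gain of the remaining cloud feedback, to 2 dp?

0.09

Amplification A = ΔT/ΔT₀ = 1.59/1.4 = 1.136.
Total gain g = 1 − 1/A = 1 − 1/1.136 = 0.1197.
Known gains sum to 0.322 − 0.289 = 0.033.
g_cld = 0.1197 − 0.033 = 0.09.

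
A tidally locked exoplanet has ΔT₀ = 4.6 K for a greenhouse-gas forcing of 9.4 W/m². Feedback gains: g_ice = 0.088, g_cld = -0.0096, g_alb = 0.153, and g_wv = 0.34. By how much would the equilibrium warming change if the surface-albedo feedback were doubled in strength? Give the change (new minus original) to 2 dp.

Original: g = 0.5714, ΔT = 4.6/(1−0.5714) = 10.7326 K.
With doubled surface-albedo: g' = 0.7244, ΔT' = 4.6/(1−0.7244) = 16.6909 K.
Change = 16.6909 − 10.7326 = 5.96 K.

5.96 K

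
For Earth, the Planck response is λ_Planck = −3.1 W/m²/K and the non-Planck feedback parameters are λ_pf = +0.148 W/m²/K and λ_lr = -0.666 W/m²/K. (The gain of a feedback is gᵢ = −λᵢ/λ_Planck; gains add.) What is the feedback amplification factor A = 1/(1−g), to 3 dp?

0.857

Convert to gains: g_pf = 0.148/3.1 = 0.04774; g_lr = -0.666/3.1 = -0.2148.
Total gain g = -0.16706.
A = 1/(1 + 0.16706) = 0.857.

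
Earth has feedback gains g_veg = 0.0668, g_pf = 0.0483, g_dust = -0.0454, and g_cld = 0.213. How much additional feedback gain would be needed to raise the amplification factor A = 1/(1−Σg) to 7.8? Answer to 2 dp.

0.59

Current total gain = 0.2827.
Target gain for A = 7.8: g* = 1 − 1/7.8 = 0.8718.
Additional gain needed = 0.8718 − 0.2827 = 0.59.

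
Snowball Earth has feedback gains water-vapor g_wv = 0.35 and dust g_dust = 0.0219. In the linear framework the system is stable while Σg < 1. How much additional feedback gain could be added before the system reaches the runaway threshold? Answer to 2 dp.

0.63

Current total gain = 0.35 + 0.0219 = 0.3719.
Margin to runaway = 1 − 0.3719 = 0.63.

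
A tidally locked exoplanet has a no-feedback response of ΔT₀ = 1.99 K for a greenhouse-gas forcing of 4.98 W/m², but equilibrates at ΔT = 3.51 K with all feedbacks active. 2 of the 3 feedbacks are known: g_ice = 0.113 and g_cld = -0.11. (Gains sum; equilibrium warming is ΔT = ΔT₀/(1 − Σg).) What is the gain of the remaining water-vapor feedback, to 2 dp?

Amplification A = ΔT/ΔT₀ = 3.51/1.99 = 1.764.
Total gain g = 1 − 1/A = 1 − 1/1.764 = 0.4331.
Known gains sum to 0.113 − 0.11 = 0.003.
g_wv = 0.4331 − 0.003 = 0.43.

0.43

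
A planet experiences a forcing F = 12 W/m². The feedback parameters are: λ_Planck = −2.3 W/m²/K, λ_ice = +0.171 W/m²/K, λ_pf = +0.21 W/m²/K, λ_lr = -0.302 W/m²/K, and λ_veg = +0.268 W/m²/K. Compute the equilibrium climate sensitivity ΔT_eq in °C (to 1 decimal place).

Net feedback parameter λ = (−2.3) + (+0.171) + (+0.21) + (-0.302) + (+0.268) = -1.953 W/m²/K.
ΔT = −F/λ = −12/(-1.953) = 6.1 °C.

6.1 °C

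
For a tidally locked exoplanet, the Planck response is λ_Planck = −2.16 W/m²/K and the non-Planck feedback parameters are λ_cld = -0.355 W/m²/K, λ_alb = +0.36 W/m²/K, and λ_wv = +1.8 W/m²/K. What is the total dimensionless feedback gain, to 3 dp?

0.836

Convert to gains: g_cld = -0.355/2.16 = -0.1644; g_alb = 0.36/2.16 = 0.1667; g_wv = 1.8/2.16 = 0.8333.
Total gain g = 0.8356.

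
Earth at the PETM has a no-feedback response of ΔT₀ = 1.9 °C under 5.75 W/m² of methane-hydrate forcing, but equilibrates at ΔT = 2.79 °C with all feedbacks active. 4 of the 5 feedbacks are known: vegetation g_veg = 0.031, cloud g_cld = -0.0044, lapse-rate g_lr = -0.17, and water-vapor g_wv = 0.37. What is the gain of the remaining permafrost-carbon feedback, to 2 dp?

Amplification A = ΔT/ΔT₀ = 2.79/1.9 = 1.468.
Total gain g = 1 − 1/A = 1 − 1/1.468 = 0.3188.
Known gains sum to 0.031 − 0.0044 − 0.17 + 0.37 = 0.2266.
g_pf = 0.3188 − 0.2266 = 0.09.

0.09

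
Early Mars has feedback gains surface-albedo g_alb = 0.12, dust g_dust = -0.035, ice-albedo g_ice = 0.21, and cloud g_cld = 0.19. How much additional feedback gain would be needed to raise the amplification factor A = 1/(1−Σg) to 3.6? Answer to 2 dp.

Current total gain = 0.485.
Target gain for A = 3.6: g* = 1 − 1/3.6 = 0.7222.
Additional gain needed = 0.7222 − 0.485 = 0.24.

0.24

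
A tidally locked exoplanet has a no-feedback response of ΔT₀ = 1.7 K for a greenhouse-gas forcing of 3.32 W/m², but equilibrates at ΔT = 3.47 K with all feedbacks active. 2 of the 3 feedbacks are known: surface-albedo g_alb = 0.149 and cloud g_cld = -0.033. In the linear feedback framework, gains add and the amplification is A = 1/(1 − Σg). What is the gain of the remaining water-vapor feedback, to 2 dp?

0.39

Amplification A = ΔT/ΔT₀ = 3.47/1.7 = 2.041.
Total gain g = 1 − 1/A = 1 − 1/2.041 = 0.51.
Known gains sum to 0.149 − 0.033 = 0.116.
g_wv = 0.51 − 0.116 = 0.39.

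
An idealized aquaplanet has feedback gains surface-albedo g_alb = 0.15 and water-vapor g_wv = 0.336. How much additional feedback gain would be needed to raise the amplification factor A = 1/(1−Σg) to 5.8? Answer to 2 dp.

Current total gain = 0.486.
Target gain for A = 5.8: g* = 1 − 1/5.8 = 0.8276.
Additional gain needed = 0.8276 − 0.486 = 0.34.

0.34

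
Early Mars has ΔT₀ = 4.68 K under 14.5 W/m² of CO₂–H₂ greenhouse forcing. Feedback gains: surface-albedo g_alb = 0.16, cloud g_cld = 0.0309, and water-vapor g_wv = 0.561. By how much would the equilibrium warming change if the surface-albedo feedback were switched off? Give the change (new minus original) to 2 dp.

-7.40 K

Original: g = 0.7519, ΔT = 4.68/(1−0.7519) = 18.8634 K.
Without surface-albedo: g' = 0.5919, ΔT' = 4.68/(1−0.5919) = 11.4678 K.
Change = 11.4678 − 18.8634 = -7.40 K.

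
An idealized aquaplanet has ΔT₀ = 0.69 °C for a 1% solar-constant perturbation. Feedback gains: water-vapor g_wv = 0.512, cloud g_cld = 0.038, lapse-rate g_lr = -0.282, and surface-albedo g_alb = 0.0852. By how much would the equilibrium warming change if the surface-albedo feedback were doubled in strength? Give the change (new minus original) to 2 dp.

0.16 °C

Original: g = 0.3532, ΔT = 0.69/(1−0.3532) = 1.0668 °C.
With doubled surface-albedo: g' = 0.4384, ΔT' = 0.69/(1−0.4384) = 1.2286 °C.
Change = 1.2286 − 1.0668 = 0.16 °C.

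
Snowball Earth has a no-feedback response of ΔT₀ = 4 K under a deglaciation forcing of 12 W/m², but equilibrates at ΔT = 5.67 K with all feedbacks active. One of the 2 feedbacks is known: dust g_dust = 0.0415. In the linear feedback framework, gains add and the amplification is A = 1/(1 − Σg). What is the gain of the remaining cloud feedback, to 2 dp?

Amplification A = ΔT/ΔT₀ = 5.67/4 = 1.417.
Total gain g = 1 − 1/A = 1 − 1/1.417 = 0.2943.
The known gain is 0.0415.
g_cld = 0.2943 − 0.0415 = 0.25.

0.25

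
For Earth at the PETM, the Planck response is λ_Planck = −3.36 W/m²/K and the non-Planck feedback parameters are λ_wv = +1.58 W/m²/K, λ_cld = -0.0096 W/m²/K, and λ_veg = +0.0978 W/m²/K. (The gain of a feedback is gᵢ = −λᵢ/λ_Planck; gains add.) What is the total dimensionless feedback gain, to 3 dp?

Convert to gains: g_wv = 1.58/3.36 = 0.4702; g_cld = -0.0096/3.36 = -0.002857; g_veg = 0.0978/3.36 = 0.02911.
Total gain g = 0.496453.

0.496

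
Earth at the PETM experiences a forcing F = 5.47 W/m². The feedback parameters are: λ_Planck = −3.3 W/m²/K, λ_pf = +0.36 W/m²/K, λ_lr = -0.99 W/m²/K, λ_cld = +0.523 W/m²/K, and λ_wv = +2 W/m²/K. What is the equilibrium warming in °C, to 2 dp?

3.89 °C

Net feedback parameter λ = (−3.3) + (+0.36) + (-0.99) + (+0.523) + (+2) = -1.407 W/m²/K.
ΔT = −F/λ = −5.47/(-1.407) = 3.89 °C.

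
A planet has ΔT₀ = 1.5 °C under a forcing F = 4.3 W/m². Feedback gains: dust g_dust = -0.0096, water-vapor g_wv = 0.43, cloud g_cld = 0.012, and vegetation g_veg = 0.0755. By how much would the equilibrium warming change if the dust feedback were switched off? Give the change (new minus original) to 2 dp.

0.06 °C

Original: g = 0.5079, ΔT = 1.5/(1−0.5079) = 3.0482 °C.
Without dust: g' = 0.5175, ΔT' = 1.5/(1−0.5175) = 3.1088 °C.
Change = 3.1088 − 3.0482 = 0.06 °C.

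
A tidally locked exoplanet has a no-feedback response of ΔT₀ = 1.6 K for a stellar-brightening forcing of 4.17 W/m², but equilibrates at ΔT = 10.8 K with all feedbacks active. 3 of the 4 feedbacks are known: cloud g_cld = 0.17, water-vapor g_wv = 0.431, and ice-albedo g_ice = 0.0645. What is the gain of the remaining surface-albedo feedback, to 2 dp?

Amplification A = ΔT/ΔT₀ = 10.8/1.6 = 6.75.
Total gain g = 1 − 1/A = 1 − 1/6.75 = 0.8519.
Known gains sum to 0.17 + 0.431 + 0.0645 = 0.6655.
g_alb = 0.8519 − 0.6655 = 0.19.

0.19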